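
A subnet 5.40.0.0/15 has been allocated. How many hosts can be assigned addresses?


Host bits = 32 - 15 = 17
Total addresses = 2^17 = 131072
Usable = total - 2 (network and broadcast)
Usable hosts: 131070


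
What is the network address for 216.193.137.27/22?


IP:   11011000.11000001.10001001.00011011
Mask: 11111111.11111111.11111100.00000000
AND operation:
Net:  11011000.11000001.10001000.00000000
Network: 216.193.136.0/22


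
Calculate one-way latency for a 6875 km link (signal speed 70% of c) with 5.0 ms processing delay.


Speed = 0.7 * 3e5 km/s = 210000 km/s
Propagation delay = 6875 / 210000 = 0.0327 s = 32.7381 ms
Processing delay = 5.0 ms
Total one-way latency = 37.7381 ms


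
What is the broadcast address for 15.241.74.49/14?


Network: 15.240.0.0/14
Host bits = 18
Set all host bits to 1:
Broadcast: 15.243.255.255


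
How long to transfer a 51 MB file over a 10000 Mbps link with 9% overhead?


Effective throughput = 10000 * (1 - 9/100) = 9100 Mbps
File size in Mb = 51 * 8 = 408 Mb
Time = 408 / 9100
Time = 0.0448 seconds


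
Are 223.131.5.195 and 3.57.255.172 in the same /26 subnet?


Mask: 255.255.255.192
223.131.5.195 AND mask = 223.131.5.192
3.57.255.172 AND mask = 3.57.255.128
No, different subnets (223.131.5.192 vs 3.57.255.128)


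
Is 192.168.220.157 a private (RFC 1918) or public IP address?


RFC 1918 private ranges:
  10.0.0.0/8 (10.0.0.0 - 10.255.255.255)
  172.16.0.0/12 (172.16.0.0 - 172.31.255.255)
  192.168.0.0/16 (192.168.0.0 - 192.168.255.255)
Private (in 192.168.0.0/16)


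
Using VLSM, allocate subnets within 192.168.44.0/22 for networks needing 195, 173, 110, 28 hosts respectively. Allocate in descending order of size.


195 hosts -> /24 (254 usable): 192.168.44.0/24
173 hosts -> /24 (254 usable): 192.168.45.0/24
110 hosts -> /25 (126 usable): 192.168.46.0/25
28 hosts -> /27 (30 usable): 192.168.46.128/27
Allocation: 192.168.44.0/24 (195 hosts, 254 usable); 192.168.45.0/24 (173 hosts, 254 usable); 192.168.46.0/25 (110 hosts, 126 usable); 192.168.46.128/27 (28 hosts, 30 usable)


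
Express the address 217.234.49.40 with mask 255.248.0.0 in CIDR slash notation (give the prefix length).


Binary: 11111111.11111000.00000000.00000000
Count leading 1s
Prefix: /13


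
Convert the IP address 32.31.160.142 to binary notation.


32 = 00100000
31 = 00011111
160 = 10100000
142 = 10001110
Binary: 00100000.00011111.10100000.10001110


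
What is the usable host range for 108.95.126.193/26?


Network: 108.95.126.192
Broadcast: 108.95.126.255
First usable = network + 1
Last usable = broadcast - 1
Range: 108.95.126.193 to 108.95.126.254


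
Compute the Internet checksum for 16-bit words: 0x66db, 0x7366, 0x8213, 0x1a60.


Sum all words (with carry folding):
+ 0x66db = 0x66db
+ 0x7366 = 0xda41
+ 0x8213 = 0x5c55
+ 0x1a60 = 0x76b5
One's complement: ~0x76b5
Checksum = 0x894a


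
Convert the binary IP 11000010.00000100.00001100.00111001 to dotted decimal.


11000010 = 194
00000100 = 4
00001100 = 12
00111001 = 57
IP: 194.4.12.57


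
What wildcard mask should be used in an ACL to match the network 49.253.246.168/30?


Subnet mask: 255.255.255.252
Wildcard = 255.255.255.255 - subnet mask
255 - 255 = 0
255 - 255 = 0
255 - 255 = 0
255 - 252 = 3
Wildcard: 0.0.0.3


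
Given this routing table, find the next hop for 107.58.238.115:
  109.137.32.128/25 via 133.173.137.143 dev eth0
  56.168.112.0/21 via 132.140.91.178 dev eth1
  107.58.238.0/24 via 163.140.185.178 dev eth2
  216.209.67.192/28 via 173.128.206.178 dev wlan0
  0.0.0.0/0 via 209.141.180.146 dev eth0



Longest prefix match for 107.58.238.115:
  /25 109.137.32.128: no
  /21 56.168.112.0: no
  /24 107.58.238.0: MATCH
  /28 216.209.67.192: no
  /0 0.0.0.0: MATCH
Selected: next-hop 163.140.185.178 via eth2 (matched /24)


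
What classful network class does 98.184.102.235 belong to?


First octet: 98
Binary: 01100010
0xxxxxxx -> Class A (1-126)
Class A, default mask 255.0.0.0 (/8)


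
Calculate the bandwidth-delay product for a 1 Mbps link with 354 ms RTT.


BDP = bandwidth * RTT
= 1 Mbps * 354 ms
= 1 * 1e6 * 354 / 1000 bits
= 354000 bits
= 44250 bytes
= 43.2129 KB
BDP = 354000 bits (44250 bytes)


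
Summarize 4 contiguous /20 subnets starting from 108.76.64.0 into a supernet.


Original prefix: /20
Number of subnets: 4 = 2^2
New prefix = 20 - 2 = 18
Supernet: 108.76.64.0/18


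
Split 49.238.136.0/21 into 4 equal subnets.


New prefix = 21 + 2 = 23
Each subnet has 512 addresses
  49.238.136.0/23
  49.238.138.0/23
  49.238.140.0/23
  49.238.142.0/23
Subnets: 49.238.136.0/23, 49.238.138.0/23, 49.238.140.0/23, 49.238.142.0/23


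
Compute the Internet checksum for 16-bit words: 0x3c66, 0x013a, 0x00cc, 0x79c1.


Sum all words (with carry folding):
+ 0x3c66 = 0x3c66
+ 0x013a = 0x3da0
+ 0x00cc = 0x3e6c
+ 0x79c1 = 0xb82d
One's complement: ~0xb82d
Checksum = 0x47d2


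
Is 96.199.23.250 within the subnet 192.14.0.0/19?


Subnet network: 192.14.0.0
Test IP AND mask: 96.199.0.0
No, 96.199.23.250 is not in 192.14.0.0/19


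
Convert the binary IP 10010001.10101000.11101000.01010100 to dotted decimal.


10010001 = 145
10101000 = 168
11101000 = 232
01010100 = 84
IP: 145.168.232.84


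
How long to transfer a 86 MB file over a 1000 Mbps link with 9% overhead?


Effective throughput = 1000 * (1 - 9/100) = 910 Mbps
File size in Mb = 86 * 8 = 688 Mb
Time = 688 / 910
Time = 0.756 seconds


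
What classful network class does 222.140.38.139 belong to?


First octet: 222
Binary: 11011110
110xxxxx -> Class C (192-223)
Class C, default mask 255.255.255.0 (/24)


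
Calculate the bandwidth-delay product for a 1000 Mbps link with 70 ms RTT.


BDP = bandwidth * RTT
= 1000 Mbps * 70 ms
= 1000 * 1e6 * 70 / 1000 bits
= 70000000 bits
= 8750000 bytes
= 8544.9219 KB
BDP = 70000000 bits (8750000 bytes)


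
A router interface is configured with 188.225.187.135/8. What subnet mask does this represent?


/8 means 8 network bits, 24 host bits
Binary: 11111111000000000000000000000000
Mask: 255.0.0.0


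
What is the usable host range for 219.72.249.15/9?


Network: 219.0.0.0
Broadcast: 219.127.255.255
First usable = network + 1
Last usable = broadcast - 1
Range: 219.0.0.1 to 219.127.255.254


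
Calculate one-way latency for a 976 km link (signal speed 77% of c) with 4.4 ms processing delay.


Speed = 0.77 * 3e5 km/s = 231000 km/s
Propagation delay = 976 / 231000 = 0.0042 s = 4.2251 ms
Processing delay = 4.4 ms
Total one-way latency = 8.6251 ms


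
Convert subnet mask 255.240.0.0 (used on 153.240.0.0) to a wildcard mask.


Subnet mask: 255.240.0.0
Wildcard = 255.255.255.255 - subnet mask
255 - 255 = 0
255 - 240 = 15
255 - 0 = 255
255 - 0 = 255
Wildcard: 0.15.255.255


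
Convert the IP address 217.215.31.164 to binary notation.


217 = 11011001
215 = 11010111
31 = 00011111
164 = 10100100
Binary: 11011001.11010111.00011111.10100100


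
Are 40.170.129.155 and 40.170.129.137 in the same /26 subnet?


Mask: 255.255.255.192
40.170.129.155 AND mask = 40.170.129.128
40.170.129.137 AND mask = 40.170.129.128
Yes, same subnet (40.170.129.128)


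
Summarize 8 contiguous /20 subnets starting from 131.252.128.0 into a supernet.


Original prefix: /20
Number of subnets: 8 = 2^3
New prefix = 20 - 3 = 17
Supernet: 131.252.128.0/17


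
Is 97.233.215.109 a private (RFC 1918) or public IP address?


RFC 1918 private ranges:
  10.0.0.0/8 (10.0.0.0 - 10.255.255.255)
  172.16.0.0/12 (172.16.0.0 - 172.31.255.255)
  192.168.0.0/16 (192.168.0.0 - 192.168.255.255)
Public (not in any RFC 1918 range)


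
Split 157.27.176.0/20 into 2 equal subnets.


New prefix = 20 + 1 = 21
Each subnet has 2048 addresses
  157.27.176.0/21
  157.27.184.0/21
Subnets: 157.27.176.0/21, 157.27.184.0/21


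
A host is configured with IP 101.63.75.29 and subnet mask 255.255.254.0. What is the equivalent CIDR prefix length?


Binary: 11111111.11111111.11111110.00000000
Count leading 1s
Prefix: /23


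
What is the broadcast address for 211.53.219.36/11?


Network: 211.32.0.0/11
Host bits = 21
Set all host bits to 1:
Broadcast: 211.63.255.255


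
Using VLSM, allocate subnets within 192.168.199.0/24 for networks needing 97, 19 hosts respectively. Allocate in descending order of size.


97 hosts -> /25 (126 usable): 192.168.199.0/25
19 hosts -> /27 (30 usable): 192.168.199.128/27
Allocation: 192.168.199.0/25 (97 hosts, 126 usable); 192.168.199.128/27 (19 hosts, 30 usable)


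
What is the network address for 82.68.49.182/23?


IP:   01010010.01000100.00110001.10110110
Mask: 11111111.11111111.11111110.00000000
AND operation:
Net:  01010010.01000100.00110000.00000000
Network: 82.68.48.0/23


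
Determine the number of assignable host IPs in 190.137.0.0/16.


Host bits = 32 - 16 = 16
Total addresses = 2^16 = 65536
Usable = total - 2 (network and broadcast)
Usable hosts: 65534


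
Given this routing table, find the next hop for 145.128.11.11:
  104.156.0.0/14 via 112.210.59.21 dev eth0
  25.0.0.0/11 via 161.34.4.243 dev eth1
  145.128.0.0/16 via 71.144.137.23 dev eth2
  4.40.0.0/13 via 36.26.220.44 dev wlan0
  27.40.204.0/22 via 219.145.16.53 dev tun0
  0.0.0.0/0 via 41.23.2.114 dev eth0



Longest prefix match for 145.128.11.11:
  /14 104.156.0.0: no
  /11 25.0.0.0: no
  /16 145.128.0.0: MATCH
  /13 4.40.0.0: no
  /22 27.40.204.0: no
  /0 0.0.0.0: MATCH
Selected: next-hop 71.144.137.23 via eth2 (matched /16)


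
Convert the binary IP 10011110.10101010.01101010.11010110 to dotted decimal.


10011110 = 158
10101010 = 170
01101010 = 106
11010110 = 214
IP: 158.170.106.214


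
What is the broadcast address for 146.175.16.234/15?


Network: 146.174.0.0/15
Host bits = 17
Set all host bits to 1:
Broadcast: 146.175.255.255


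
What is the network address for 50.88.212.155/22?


IP:   00110010.01011000.11010100.10011011
Mask: 11111111.11111111.11111100.00000000
AND operation:
Net:  00110010.01011000.11010100.00000000
Network: 50.88.212.0/22


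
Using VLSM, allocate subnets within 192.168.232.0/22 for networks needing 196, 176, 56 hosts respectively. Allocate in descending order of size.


196 hosts -> /24 (254 usable): 192.168.232.0/24
176 hosts -> /24 (254 usable): 192.168.233.0/24
56 hosts -> /26 (62 usable): 192.168.234.0/26
Allocation: 192.168.232.0/24 (196 hosts, 254 usable); 192.168.233.0/24 (176 hosts, 254 usable); 192.168.234.0/26 (56 hosts, 62 usable)


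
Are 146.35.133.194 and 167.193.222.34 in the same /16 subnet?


Mask: 255.255.0.0
146.35.133.194 AND mask = 146.35.0.0
167.193.222.34 AND mask = 167.193.0.0
No, different subnets (146.35.0.0 vs 167.193.0.0)


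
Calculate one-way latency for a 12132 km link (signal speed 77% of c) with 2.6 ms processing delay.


Speed = 0.77 * 3e5 km/s = 231000 km/s
Propagation delay = 12132 / 231000 = 0.0525 s = 52.5195 ms
Processing delay = 2.6 ms
Total one-way latency = 55.1195 ms


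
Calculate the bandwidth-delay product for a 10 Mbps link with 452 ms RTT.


BDP = bandwidth * RTT
= 10 Mbps * 452 ms
= 10 * 1e6 * 452 / 1000 bits
= 4520000 bits
= 565000 bytes
= 551.7578 KB
BDP = 4520000 bits (565000 bytes)


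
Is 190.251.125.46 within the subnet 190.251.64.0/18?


Subnet network: 190.251.64.0
Test IP AND mask: 190.251.64.0
Yes, 190.251.125.46 is in 190.251.64.0/18


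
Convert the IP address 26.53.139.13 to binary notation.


26 = 00011010
53 = 00110101
139 = 10001011
13 = 00001101
Binary: 00011010.00110101.10001011.00001101


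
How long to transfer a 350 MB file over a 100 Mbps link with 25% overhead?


Effective throughput = 100 * (1 - 25/100) = 75 Mbps
File size in Mb = 350 * 8 = 2800 Mb
Time = 2800 / 75
Time = 37.3333 seconds


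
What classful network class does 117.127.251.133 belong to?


First octet: 117
Binary: 01110101
0xxxxxxx -> Class A (1-126)
Class A, default mask 255.0.0.0 (/8)


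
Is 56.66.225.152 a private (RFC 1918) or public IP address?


RFC 1918 private ranges:
  10.0.0.0/8 (10.0.0.0 - 10.255.255.255)
  172.16.0.0/12 (172.16.0.0 - 172.31.255.255)
  192.168.0.0/16 (192.168.0.0 - 192.168.255.255)
Public (not in any RFC 1918 range)


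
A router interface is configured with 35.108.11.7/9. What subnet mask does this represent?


/9 means 9 network bits, 23 host bits
Binary: 11111111100000000000000000000000
Mask: 255.128.0.0


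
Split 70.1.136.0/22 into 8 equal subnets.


New prefix = 22 + 3 = 25
Each subnet has 128 addresses
  70.1.136.0/25
  70.1.136.128/25
  70.1.137.0/25
  70.1.137.128/25
  70.1.138.0/25
  70.1.138.128/25
  70.1.139.0/25
  70.1.139.128/25
Subnets: 70.1.136.0/25, 70.1.136.128/25, 70.1.137.0/25, 70.1.137.128/25, 70.1.138.0/25, 70.1.138.128/25, 70.1.139.0/25, 70.1.139.128/25


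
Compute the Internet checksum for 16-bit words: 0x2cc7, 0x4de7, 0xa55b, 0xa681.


Sum all words (with carry folding):
+ 0x2cc7 = 0x2cc7
+ 0x4de7 = 0x7aae
+ 0xa55b = 0x200a
+ 0xa681 = 0xc68b
One's complement: ~0xc68b
Checksum = 0x3974


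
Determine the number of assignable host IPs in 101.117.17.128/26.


Host bits = 32 - 26 = 6
Total addresses = 2^6 = 64
Usable = total - 2 (network and broadcast)
Usable hosts: 62


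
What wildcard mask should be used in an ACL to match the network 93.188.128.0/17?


Subnet mask: 255.255.128.0
Wildcard = 255.255.255.255 - subnet mask
255 - 255 = 0
255 - 255 = 0
255 - 128 = 127
255 - 0 = 255
Wildcard: 0.0.127.255


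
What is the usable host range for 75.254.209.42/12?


Network: 75.240.0.0
Broadcast: 75.255.255.255
First usable = network + 1
Last usable = broadcast - 1
Range: 75.240.0.1 to 75.255.255.254


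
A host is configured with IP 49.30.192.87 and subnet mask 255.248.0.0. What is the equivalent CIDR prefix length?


Binary: 11111111.11111000.00000000.00000000
Count leading 1s
Prefix: /13


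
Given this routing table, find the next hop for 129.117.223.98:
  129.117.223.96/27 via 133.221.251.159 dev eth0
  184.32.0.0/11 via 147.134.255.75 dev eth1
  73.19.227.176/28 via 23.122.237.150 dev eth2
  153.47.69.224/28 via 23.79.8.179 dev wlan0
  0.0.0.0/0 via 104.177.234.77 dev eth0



Longest prefix match for 129.117.223.98:
  /27 129.117.223.96: MATCH
  /11 184.32.0.0: no
  /28 73.19.227.176: no
  /28 153.47.69.224: no
  /0 0.0.0.0: MATCH
Selected: next-hop 133.221.251.159 via eth0 (matched /27)


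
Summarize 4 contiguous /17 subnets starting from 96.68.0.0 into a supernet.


Original prefix: /17
Number of subnets: 4 = 2^2
New prefix = 17 - 2 = 15
Supernet: 96.68.0.0/15


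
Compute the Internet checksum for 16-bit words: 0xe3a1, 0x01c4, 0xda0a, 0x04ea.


Sum all words (with carry folding):
+ 0xe3a1 = 0xe3a1
+ 0x01c4 = 0xe565
+ 0xda0a = 0xbf70
+ 0x04ea = 0xc45a
One's complement: ~0xc45a
Checksum = 0x3ba5


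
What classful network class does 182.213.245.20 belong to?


First octet: 182
Binary: 10110110
10xxxxxx -> Class B (128-191)
Class B, default mask 255.255.0.0 (/16)


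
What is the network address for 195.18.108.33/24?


IP:   11000011.00010010.01101100.00100001
Mask: 11111111.11111111.11111111.00000000
AND operation:
Net:  11000011.00010010.01101100.00000000
Network: 195.18.108.0/24


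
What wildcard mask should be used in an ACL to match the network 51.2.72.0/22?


Subnet mask: 255.255.252.0
Wildcard = 255.255.255.255 - subnet mask
255 - 255 = 0
255 - 255 = 0
255 - 252 = 3
255 - 0 = 255
Wildcard: 0.0.3.255


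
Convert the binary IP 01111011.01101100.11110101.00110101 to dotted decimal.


01111011 = 123
01101100 = 108
11110101 = 245
00110101 = 53
IP: 123.108.245.53


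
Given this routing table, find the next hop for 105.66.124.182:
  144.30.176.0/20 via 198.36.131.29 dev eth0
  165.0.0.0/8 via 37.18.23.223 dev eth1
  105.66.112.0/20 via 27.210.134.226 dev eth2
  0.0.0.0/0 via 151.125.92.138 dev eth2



Longest prefix match for 105.66.124.182:
  /20 144.30.176.0: no
  /8 165.0.0.0: no
  /20 105.66.112.0: MATCH
  /0 0.0.0.0: MATCH
Selected: next-hop 27.210.134.226 via eth2 (matched /20)


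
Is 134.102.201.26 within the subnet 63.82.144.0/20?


Subnet network: 63.82.144.0
Test IP AND mask: 134.102.192.0
No, 134.102.201.26 is not in 63.82.144.0/20


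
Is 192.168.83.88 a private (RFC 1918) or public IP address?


RFC 1918 private ranges:
  10.0.0.0/8 (10.0.0.0 - 10.255.255.255)
  172.16.0.0/12 (172.16.0.0 - 172.31.255.255)
  192.168.0.0/16 (192.168.0.0 - 192.168.255.255)
Private (in 192.168.0.0/16)


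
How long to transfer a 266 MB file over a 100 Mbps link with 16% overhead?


Effective throughput = 100 * (1 - 16/100) = 84 Mbps
File size in Mb = 266 * 8 = 2128 Mb
Time = 2128 / 84
Time = 25.3333 seconds


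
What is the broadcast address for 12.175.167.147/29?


Network: 12.175.167.144/29
Host bits = 3
Set all host bits to 1:
Broadcast: 12.175.167.151


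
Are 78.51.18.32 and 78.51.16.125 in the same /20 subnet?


Mask: 255.255.240.0
78.51.18.32 AND mask = 78.51.16.0
78.51.16.125 AND mask = 78.51.16.0
Yes, same subnet (78.51.16.0)


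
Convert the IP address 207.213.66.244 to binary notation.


207 = 11001111
213 = 11010101
66 = 01000010
244 = 11110100
Binary: 11001111.11010101.01000010.11110100


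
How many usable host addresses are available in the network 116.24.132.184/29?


Host bits = 32 - 29 = 3
Total addresses = 2^3 = 8
Usable = total - 2 (network and broadcast)
Usable hosts: 6


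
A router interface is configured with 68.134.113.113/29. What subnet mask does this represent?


/29 means 29 network bits, 3 host bits
Binary: 11111111111111111111111111111000
Mask: 255.255.255.248


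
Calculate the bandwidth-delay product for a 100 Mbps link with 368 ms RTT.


BDP = bandwidth * RTT
= 100 Mbps * 368 ms
= 100 * 1e6 * 368 / 1000 bits
= 36800000 bits
= 4600000 bytes
= 4492.1875 KB
BDP = 36800000 bits (4600000 bytes)


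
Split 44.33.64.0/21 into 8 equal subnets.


New prefix = 21 + 3 = 24
Each subnet has 256 addresses
  44.33.64.0/24
  44.33.65.0/24
  44.33.66.0/24
  44.33.67.0/24
  44.33.68.0/24
  44.33.69.0/24
  44.33.70.0/24
  44.33.71.0/24
Subnets: 44.33.64.0/24, 44.33.65.0/24, 44.33.66.0/24, 44.33.67.0/24, 44.33.68.0/24, 44.33.69.0/24, 44.33.70.0/24, 44.33.71.0/24


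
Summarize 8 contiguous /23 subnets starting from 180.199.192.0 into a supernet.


Original prefix: /23
Number of subnets: 8 = 2^3
New prefix = 23 - 3 = 20
Supernet: 180.199.192.0/20


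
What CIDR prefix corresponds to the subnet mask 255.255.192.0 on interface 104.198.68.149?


Binary: 11111111.11111111.11000000.00000000
Count leading 1s
Prefix: /18


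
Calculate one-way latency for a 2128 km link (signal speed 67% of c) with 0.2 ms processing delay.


Speed = 0.67 * 3e5 km/s = 201000 km/s
Propagation delay = 2128 / 201000 = 0.0106 s = 10.5871 ms
Processing delay = 0.2 ms
Total one-way latency = 10.7871 ms


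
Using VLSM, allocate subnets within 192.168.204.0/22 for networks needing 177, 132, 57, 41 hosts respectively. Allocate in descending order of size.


177 hosts -> /24 (254 usable): 192.168.204.0/24
132 hosts -> /24 (254 usable): 192.168.205.0/24
57 hosts -> /26 (62 usable): 192.168.206.0/26
41 hosts -> /26 (62 usable): 192.168.206.64/26
Allocation: 192.168.204.0/24 (177 hosts, 254 usable); 192.168.205.0/24 (132 hosts, 254 usable); 192.168.206.0/26 (57 hosts, 62 usable); 192.168.206.64/26 (41 hosts, 62 usable)


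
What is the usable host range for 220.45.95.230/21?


Network: 220.45.88.0
Broadcast: 220.45.95.255
First usable = network + 1
Last usable = broadcast - 1
Range: 220.45.88.1 to 220.45.95.254


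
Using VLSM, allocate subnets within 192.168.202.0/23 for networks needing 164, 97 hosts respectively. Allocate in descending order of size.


164 hosts -> /24 (254 usable): 192.168.202.0/24
97 hosts -> /25 (126 usable): 192.168.203.0/25
Allocation: 192.168.202.0/24 (164 hosts, 254 usable); 192.168.203.0/25 (97 hosts, 126 usable)


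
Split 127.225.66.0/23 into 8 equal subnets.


New prefix = 23 + 3 = 26
Each subnet has 64 addresses
  127.225.66.0/26
  127.225.66.64/26
  127.225.66.128/26
  127.225.66.192/26
  127.225.67.0/26
  127.225.67.64/26
  127.225.67.128/26
  127.225.67.192/26
Subnets: 127.225.66.0/26, 127.225.66.64/26, 127.225.66.128/26, 127.225.66.192/26, 127.225.67.0/26, 127.225.67.64/26, 127.225.67.128/26, 127.225.67.192/26


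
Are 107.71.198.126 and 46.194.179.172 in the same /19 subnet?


Mask: 255.255.224.0
107.71.198.126 AND mask = 107.71.192.0
46.194.179.172 AND mask = 46.194.160.0
No, different subnets (107.71.192.0 vs 46.194.160.0)


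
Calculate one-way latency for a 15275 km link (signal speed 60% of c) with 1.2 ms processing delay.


Speed = 0.6 * 3e5 km/s = 180000 km/s
Propagation delay = 15275 / 180000 = 0.0849 s = 84.8611 ms
Processing delay = 1.2 ms
Total one-way latency = 86.0611 ms


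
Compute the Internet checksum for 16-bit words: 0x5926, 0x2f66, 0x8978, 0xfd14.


Sum all words (with carry folding):
+ 0x5926 = 0x5926
+ 0x2f66 = 0x888c
+ 0x8978 = 0x1205
+ 0xfd14 = 0x0f1a
One's complement: ~0x0f1a
Checksum = 0xf0e5


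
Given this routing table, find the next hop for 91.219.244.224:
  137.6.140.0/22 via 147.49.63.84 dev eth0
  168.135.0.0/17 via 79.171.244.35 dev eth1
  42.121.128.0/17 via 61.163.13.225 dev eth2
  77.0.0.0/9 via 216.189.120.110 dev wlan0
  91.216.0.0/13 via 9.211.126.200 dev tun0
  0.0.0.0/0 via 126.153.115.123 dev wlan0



Longest prefix match for 91.219.244.224:
  /22 137.6.140.0: no
  /17 168.135.0.0: no
  /17 42.121.128.0: no
  /9 77.0.0.0: no
  /13 91.216.0.0: MATCH
  /0 0.0.0.0: MATCH
Selected: next-hop 9.211.126.200 via tun0 (matched /13)


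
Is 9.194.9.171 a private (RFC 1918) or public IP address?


RFC 1918 private ranges:
  10.0.0.0/8 (10.0.0.0 - 10.255.255.255)
  172.16.0.0/12 (172.16.0.0 - 172.31.255.255)
  192.168.0.0/16 (192.168.0.0 - 192.168.255.255)
Public (not in any RFC 1918 range)


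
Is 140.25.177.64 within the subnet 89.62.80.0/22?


Subnet network: 89.62.80.0
Test IP AND mask: 140.25.176.0
No, 140.25.177.64 is not in 89.62.80.0/22


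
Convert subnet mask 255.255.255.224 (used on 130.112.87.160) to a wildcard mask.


Subnet mask: 255.255.255.224
Wildcard = 255.255.255.255 - subnet mask
255 - 255 = 0
255 - 255 = 0
255 - 255 = 0
255 - 224 = 31
Wildcard: 0.0.0.31


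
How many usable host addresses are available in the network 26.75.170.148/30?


Host bits = 32 - 30 = 2
Total addresses = 2^2 = 4
Usable = total - 2 (network and broadcast)
Usable hosts: 2


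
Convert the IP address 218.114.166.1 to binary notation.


218 = 11011010
114 = 01110010
166 = 10100110
1 = 00000001
Binary: 11011010.01110010.10100110.00000001


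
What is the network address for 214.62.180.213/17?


IP:   11010110.00111110.10110100.11010101
Mask: 11111111.11111111.10000000.00000000
AND operation:
Net:  11010110.00111110.10000000.00000000
Network: 214.62.128.0/17


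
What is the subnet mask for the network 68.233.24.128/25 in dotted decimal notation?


/25 means 25 network bits, 7 host bits
Binary: 11111111111111111111111110000000
Mask: 255.255.255.128


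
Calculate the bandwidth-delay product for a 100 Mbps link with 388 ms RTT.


BDP = bandwidth * RTT
= 100 Mbps * 388 ms
= 100 * 1e6 * 388 / 1000 bits
= 38800000 bits
= 4850000 bytes
= 4736.3281 KB
BDP = 38800000 bits (4850000 bytes)


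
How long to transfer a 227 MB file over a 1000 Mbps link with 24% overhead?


Effective throughput = 1000 * (1 - 24/100) = 760 Mbps
File size in Mb = 227 * 8 = 1816 Mb
Time = 1816 / 760
Time = 2.3895 seconds


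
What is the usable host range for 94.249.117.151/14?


Network: 94.248.0.0
Broadcast: 94.251.255.255
First usable = network + 1
Last usable = broadcast - 1
Range: 94.248.0.1 to 94.251.255.254


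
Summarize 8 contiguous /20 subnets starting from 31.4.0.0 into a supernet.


Original prefix: /20
Number of subnets: 8 = 2^3
New prefix = 20 - 3 = 17
Supernet: 31.4.0.0/17


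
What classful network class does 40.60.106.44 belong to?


First octet: 40
Binary: 00101000
0xxxxxxx -> Class A (1-126)
Class A, default mask 255.0.0.0 (/8)


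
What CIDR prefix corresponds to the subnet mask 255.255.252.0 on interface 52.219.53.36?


Binary: 11111111.11111111.11111100.00000000
Count leading 1s
Prefix: /22


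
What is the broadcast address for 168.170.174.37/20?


Network: 168.170.160.0/20
Host bits = 12
Set all host bits to 1:
Broadcast: 168.170.175.255


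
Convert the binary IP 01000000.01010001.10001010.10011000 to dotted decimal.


01000000 = 64
01010001 = 81
10001010 = 138
10011000 = 152
IP: 64.81.138.152


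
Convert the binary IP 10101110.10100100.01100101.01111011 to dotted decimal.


10101110 = 174
10100100 = 164
01100101 = 101
01111011 = 123
IP: 174.164.101.123


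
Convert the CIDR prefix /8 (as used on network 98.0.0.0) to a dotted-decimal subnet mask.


/8 means 8 network bits, 24 host bits
Binary: 11111111000000000000000000000000
Mask: 255.0.0.0


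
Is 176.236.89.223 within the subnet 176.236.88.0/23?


Subnet network: 176.236.88.0
Test IP AND mask: 176.236.88.0
Yes, 176.236.89.223 is in 176.236.88.0/23


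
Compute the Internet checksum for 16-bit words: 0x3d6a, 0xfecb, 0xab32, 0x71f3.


Sum all words (with carry folding):
+ 0x3d6a = 0x3d6a
+ 0xfecb = 0x3c36
+ 0xab32 = 0xe768
+ 0x71f3 = 0x595c
One's complement: ~0x595c
Checksum = 0xa6a3


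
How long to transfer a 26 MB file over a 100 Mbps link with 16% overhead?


Effective throughput = 100 * (1 - 16/100) = 84 Mbps
File size in Mb = 26 * 8 = 208 Mb
Time = 208 / 84
Time = 2.4762 seconds


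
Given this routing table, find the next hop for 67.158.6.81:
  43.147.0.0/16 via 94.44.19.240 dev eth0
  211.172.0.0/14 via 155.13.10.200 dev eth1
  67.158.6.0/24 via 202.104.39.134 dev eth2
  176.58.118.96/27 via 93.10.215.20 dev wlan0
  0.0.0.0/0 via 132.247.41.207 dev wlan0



Longest prefix match for 67.158.6.81:
  /16 43.147.0.0: no
  /14 211.172.0.0: no
  /24 67.158.6.0: MATCH
  /27 176.58.118.96: no
  /0 0.0.0.0: MATCH
Selected: next-hop 202.104.39.134 via eth2 (matched /24)


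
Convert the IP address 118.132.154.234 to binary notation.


118 = 01110110
132 = 10000100
154 = 10011010
234 = 11101010
Binary: 01110110.10000100.10011010.11101010


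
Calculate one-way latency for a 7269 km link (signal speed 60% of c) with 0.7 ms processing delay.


Speed = 0.6 * 3e5 km/s = 180000 km/s
Propagation delay = 7269 / 180000 = 0.0404 s = 40.3833 ms
Processing delay = 0.7 ms
Total one-way latency = 41.0833 ms


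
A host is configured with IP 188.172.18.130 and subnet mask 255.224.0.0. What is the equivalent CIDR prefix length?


Binary: 11111111.11100000.00000000.00000000
Count leading 1s
Prefix: /11


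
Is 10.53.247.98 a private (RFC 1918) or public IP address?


RFC 1918 private ranges:
  10.0.0.0/8 (10.0.0.0 - 10.255.255.255)
  172.16.0.0/12 (172.16.0.0 - 172.31.255.255)
  192.168.0.0/16 (192.168.0.0 - 192.168.255.255)
Private (in 10.0.0.0/8)


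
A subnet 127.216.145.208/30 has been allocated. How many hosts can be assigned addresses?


Host bits = 32 - 30 = 2
Total addresses = 2^2 = 4
Usable = total - 2 (network and broadcast)
Usable hosts: 2


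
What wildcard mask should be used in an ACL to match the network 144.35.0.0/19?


Subnet mask: 255.255.224.0
Wildcard = 255.255.255.255 - subnet mask
255 - 255 = 0
255 - 255 = 0
255 - 224 = 31
255 - 0 = 255
Wildcard: 0.0.31.255


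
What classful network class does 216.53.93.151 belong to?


First octet: 216
Binary: 11011000
110xxxxx -> Class C (192-223)
Class C, default mask 255.255.255.0 (/24)


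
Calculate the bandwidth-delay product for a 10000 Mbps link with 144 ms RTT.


BDP = bandwidth * RTT
= 10000 Mbps * 144 ms
= 10000 * 1e6 * 144 / 1000 bits
= 1440000000 bits
= 180000000 bytes
= 175781.25 KB
BDP = 1440000000 bits (180000000 bytes)


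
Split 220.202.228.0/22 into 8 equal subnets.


New prefix = 22 + 3 = 25
Each subnet has 128 addresses
  220.202.228.0/25
  220.202.228.128/25
  220.202.229.0/25
  220.202.229.128/25
  220.202.230.0/25
  220.202.230.128/25
  220.202.231.0/25
  220.202.231.128/25
Subnets: 220.202.228.0/25, 220.202.228.128/25, 220.202.229.0/25, 220.202.229.128/25, 220.202.230.0/25, 220.202.230.128/25, 220.202.231.0/25, 220.202.231.128/25


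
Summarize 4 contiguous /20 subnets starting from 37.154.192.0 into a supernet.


Original prefix: /20
Number of subnets: 4 = 2^2
New prefix = 20 - 2 = 18
Supernet: 37.154.192.0/18


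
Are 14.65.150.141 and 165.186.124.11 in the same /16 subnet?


Mask: 255.255.0.0
14.65.150.141 AND mask = 14.65.0.0
165.186.124.11 AND mask = 165.186.0.0
No, different subnets (14.65.0.0 vs 165.186.0.0)


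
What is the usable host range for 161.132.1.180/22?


Network: 161.132.0.0
Broadcast: 161.132.3.255
First usable = network + 1
Last usable = broadcast - 1
Range: 161.132.0.1 to 161.132.3.254


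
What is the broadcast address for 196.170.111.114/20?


Network: 196.170.96.0/20
Host bits = 12
Set all host bits to 1:
Broadcast: 196.170.111.255


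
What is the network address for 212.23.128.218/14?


IP:   11010100.00010111.10000000.11011010
Mask: 11111111.11111100.00000000.00000000
AND operation:
Net:  11010100.00010100.00000000.00000000
Network: 212.20.0.0/14


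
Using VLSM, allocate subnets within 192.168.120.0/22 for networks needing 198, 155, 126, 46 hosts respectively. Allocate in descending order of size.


198 hosts -> /24 (254 usable): 192.168.120.0/24
155 hosts -> /24 (254 usable): 192.168.121.0/24
126 hosts -> /25 (126 usable): 192.168.122.0/25
46 hosts -> /26 (62 usable): 192.168.122.128/26
Allocation: 192.168.120.0/24 (198 hosts, 254 usable); 192.168.121.0/24 (155 hosts, 254 usable); 192.168.122.0/25 (126 hosts, 126 usable); 192.168.122.128/26 (46 hosts, 62 usable)


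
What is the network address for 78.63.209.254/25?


IP:   01001110.00111111.11010001.11111110
Mask: 11111111.11111111.11111111.10000000
AND operation:
Net:  01001110.00111111.11010001.10000000
Network: 78.63.209.128/25


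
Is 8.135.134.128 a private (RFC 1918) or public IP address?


RFC 1918 private ranges:
  10.0.0.0/8 (10.0.0.0 - 10.255.255.255)
  172.16.0.0/12 (172.16.0.0 - 172.31.255.255)
  192.168.0.0/16 (192.168.0.0 - 192.168.255.255)
Public (not in any RFC 1918 range)


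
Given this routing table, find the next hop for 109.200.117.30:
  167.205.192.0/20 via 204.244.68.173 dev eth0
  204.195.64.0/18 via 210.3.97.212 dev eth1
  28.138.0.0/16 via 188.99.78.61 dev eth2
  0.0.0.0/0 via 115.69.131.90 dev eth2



Longest prefix match for 109.200.117.30:
  /20 167.205.192.0: no
  /18 204.195.64.0: no
  /16 28.138.0.0: no
  /0 0.0.0.0: MATCH
Selected: next-hop 115.69.131.90 via eth2 (matched /0)


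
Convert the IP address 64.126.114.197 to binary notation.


64 = 01000000
126 = 01111110
114 = 01110010
197 = 11000101
Binary: 01000000.01111110.01110010.11000101


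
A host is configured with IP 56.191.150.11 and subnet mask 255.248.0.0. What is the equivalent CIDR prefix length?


Binary: 11111111.11111000.00000000.00000000
Count leading 1s
Prefix: /13


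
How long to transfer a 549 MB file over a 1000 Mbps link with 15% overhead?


Effective throughput = 1000 * (1 - 15/100) = 850 Mbps
File size in Mb = 549 * 8 = 4392 Mb
Time = 4392 / 850
Time = 5.1671 seconds


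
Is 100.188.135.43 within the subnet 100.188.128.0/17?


Subnet network: 100.188.128.0
Test IP AND mask: 100.188.128.0
Yes, 100.188.135.43 is in 100.188.128.0/17


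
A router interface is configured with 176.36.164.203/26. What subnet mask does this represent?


/26 means 26 network bits, 6 host bits
Binary: 11111111111111111111111111000000
Mask: 255.255.255.192


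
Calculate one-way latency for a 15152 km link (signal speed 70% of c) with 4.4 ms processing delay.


Speed = 0.7 * 3e5 km/s = 210000 km/s
Propagation delay = 15152 / 210000 = 0.0722 s = 72.1524 ms
Processing delay = 4.4 ms
Total one-way latency = 76.5524 ms


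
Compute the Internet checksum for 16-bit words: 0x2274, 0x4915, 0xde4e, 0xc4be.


Sum all words (with carry folding):
+ 0x2274 = 0x2274
+ 0x4915 = 0x6b89
+ 0xde4e = 0x49d8
+ 0xc4be = 0x0e97
One's complement: ~0x0e97
Checksum = 0xf168


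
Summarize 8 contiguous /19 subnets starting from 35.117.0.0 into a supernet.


Original prefix: /19
Number of subnets: 8 = 2^3
New prefix = 19 - 3 = 16
Supernet: 35.117.0.0/16


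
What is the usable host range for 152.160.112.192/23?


Network: 152.160.112.0
Broadcast: 152.160.113.255
First usable = network + 1
Last usable = broadcast - 1
Range: 152.160.112.1 to 152.160.113.254


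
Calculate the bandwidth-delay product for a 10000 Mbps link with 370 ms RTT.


BDP = bandwidth * RTT
= 10000 Mbps * 370 ms
= 10000 * 1e6 * 370 / 1000 bits
= 3700000000 bits
= 462500000 bytes
= 451660.1562 KB
BDP = 3700000000 bits (462500000 bytes)


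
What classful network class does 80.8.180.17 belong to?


First octet: 80
Binary: 01010000
0xxxxxxx -> Class A (1-126)
Class A, default mask 255.0.0.0 (/8)


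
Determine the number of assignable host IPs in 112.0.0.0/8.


Host bits = 32 - 8 = 24
Total addresses = 2^24 = 16777216
Usable = total - 2 (network and broadcast)
Usable hosts: 16777214


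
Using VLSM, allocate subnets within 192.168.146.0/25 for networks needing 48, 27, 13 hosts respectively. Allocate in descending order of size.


48 hosts -> /26 (62 usable): 192.168.146.0/26
27 hosts -> /27 (30 usable): 192.168.146.64/27
13 hosts -> /28 (14 usable): 192.168.146.96/28
Allocation: 192.168.146.0/26 (48 hosts, 62 usable); 192.168.146.64/27 (27 hosts, 30 usable); 192.168.146.96/28 (13 hosts, 14 usable)


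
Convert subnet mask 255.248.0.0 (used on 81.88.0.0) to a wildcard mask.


Subnet mask: 255.248.0.0
Wildcard = 255.255.255.255 - subnet mask
255 - 255 = 0
255 - 248 = 7
255 - 0 = 255
255 - 0 = 255
Wildcard: 0.7.255.255


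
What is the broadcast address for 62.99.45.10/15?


Network: 62.98.0.0/15
Host bits = 17
Set all host bits to 1:
Broadcast: 62.99.255.255


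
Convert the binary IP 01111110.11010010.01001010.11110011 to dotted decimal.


01111110 = 126
11010010 = 210
01001010 = 74
11110011 = 243
IP: 126.210.74.243


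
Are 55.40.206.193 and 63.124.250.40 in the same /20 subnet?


Mask: 255.255.240.0
55.40.206.193 AND mask = 55.40.192.0
63.124.250.40 AND mask = 63.124.240.0
No, different subnets (55.40.192.0 vs 63.124.240.0)


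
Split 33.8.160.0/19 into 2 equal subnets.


New prefix = 19 + 1 = 20
Each subnet has 4096 addresses
  33.8.160.0/20
  33.8.176.0/20
Subnets: 33.8.160.0/20, 33.8.176.0/20


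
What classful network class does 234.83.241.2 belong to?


First octet: 234
Binary: 11101010
1110xxxx -> Class D (224-239)
Class D (multicast), default mask N/A


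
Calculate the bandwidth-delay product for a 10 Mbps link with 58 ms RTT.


BDP = bandwidth * RTT
= 10 Mbps * 58 ms
= 10 * 1e6 * 58 / 1000 bits
= 580000 bits
= 72500 bytes
= 70.8008 KB
BDP = 580000 bits (72500 bytes)


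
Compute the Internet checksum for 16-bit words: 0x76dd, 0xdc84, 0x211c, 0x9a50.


Sum all words (with carry folding):
+ 0x76dd = 0x76dd
+ 0xdc84 = 0x5362
+ 0x211c = 0x747e
+ 0x9a50 = 0x0ecf
One's complement: ~0x0ecf
Checksum = 0xf130


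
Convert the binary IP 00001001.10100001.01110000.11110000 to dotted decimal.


00001001 = 9
10100001 = 161
01110000 = 112
11110000 = 240
IP: 9.161.112.240


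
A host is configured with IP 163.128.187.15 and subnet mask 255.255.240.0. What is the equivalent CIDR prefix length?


Binary: 11111111.11111111.11110000.00000000
Count leading 1s
Prefix: /20


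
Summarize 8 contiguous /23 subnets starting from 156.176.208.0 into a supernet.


Original prefix: /23
Number of subnets: 8 = 2^3
New prefix = 23 - 3 = 20
Supernet: 156.176.208.0/20


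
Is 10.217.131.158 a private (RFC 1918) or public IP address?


RFC 1918 private ranges:
  10.0.0.0/8 (10.0.0.0 - 10.255.255.255)
  172.16.0.0/12 (172.16.0.0 - 172.31.255.255)
  192.168.0.0/16 (192.168.0.0 - 192.168.255.255)
Private (in 10.0.0.0/8)


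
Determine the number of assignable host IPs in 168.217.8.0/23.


Host bits = 32 - 23 = 9
Total addresses = 2^9 = 512
Usable = total - 2 (network and broadcast)
Usable hosts: 510


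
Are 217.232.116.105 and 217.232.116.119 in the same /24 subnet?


Mask: 255.255.255.0
217.232.116.105 AND mask = 217.232.116.0
217.232.116.119 AND mask = 217.232.116.0
Yes, same subnet (217.232.116.0)


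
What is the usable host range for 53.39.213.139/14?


Network: 53.36.0.0
Broadcast: 53.39.255.255
First usable = network + 1
Last usable = broadcast - 1
Range: 53.36.0.1 to 53.39.255.254


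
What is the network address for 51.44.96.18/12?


IP:   00110011.00101100.01100000.00010010
Mask: 11111111.11110000.00000000.00000000
AND operation:
Net:  00110011.00100000.00000000.00000000
Network: 51.32.0.0/12


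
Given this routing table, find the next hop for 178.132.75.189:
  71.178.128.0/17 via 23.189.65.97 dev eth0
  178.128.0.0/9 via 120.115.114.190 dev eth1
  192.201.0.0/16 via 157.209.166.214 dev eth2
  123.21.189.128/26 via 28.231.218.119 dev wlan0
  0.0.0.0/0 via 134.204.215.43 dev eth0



Longest prefix match for 178.132.75.189:
  /17 71.178.128.0: no
  /9 178.128.0.0: MATCH
  /16 192.201.0.0: no
  /26 123.21.189.128: no
  /0 0.0.0.0: MATCH
Selected: next-hop 120.115.114.190 via eth1 (matched /9)


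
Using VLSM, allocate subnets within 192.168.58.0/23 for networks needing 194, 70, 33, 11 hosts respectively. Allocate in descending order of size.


194 hosts -> /24 (254 usable): 192.168.58.0/24
70 hosts -> /25 (126 usable): 192.168.59.0/25
33 hosts -> /26 (62 usable): 192.168.59.128/26
11 hosts -> /28 (14 usable): 192.168.59.192/28
Allocation: 192.168.58.0/24 (194 hosts, 254 usable); 192.168.59.0/25 (70 hosts, 126 usable); 192.168.59.128/26 (33 hosts, 62 usable); 192.168.59.192/28 (11 hosts, 14 usable)


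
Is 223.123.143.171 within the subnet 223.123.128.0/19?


Subnet network: 223.123.128.0
Test IP AND mask: 223.123.128.0
Yes, 223.123.143.171 is in 223.123.128.0/19


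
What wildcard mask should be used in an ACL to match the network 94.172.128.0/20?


Subnet mask: 255.255.240.0
Wildcard = 255.255.255.255 - subnet mask
255 - 255 = 0
255 - 255 = 0
255 - 240 = 15
255 - 0 = 255
Wildcard: 0.0.15.255


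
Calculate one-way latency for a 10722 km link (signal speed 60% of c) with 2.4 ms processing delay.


Speed = 0.6 * 3e5 km/s = 180000 km/s
Propagation delay = 10722 / 180000 = 0.0596 s = 59.5667 ms
Processing delay = 2.4 ms
Total one-way latency = 61.9667 ms


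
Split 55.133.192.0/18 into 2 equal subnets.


New prefix = 18 + 1 = 19
Each subnet has 8192 addresses
  55.133.192.0/19
  55.133.224.0/19
Subnets: 55.133.192.0/19, 55.133.224.0/19


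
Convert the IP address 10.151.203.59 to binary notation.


10 = 00001010
151 = 10010111
203 = 11001011
59 = 00111011
Binary: 00001010.10010111.11001011.00111011


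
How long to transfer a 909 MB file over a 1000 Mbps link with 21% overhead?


Effective throughput = 1000 * (1 - 21/100) = 790 Mbps
File size in Mb = 909 * 8 = 7272 Mb
Time = 7272 / 790
Time = 9.2051 seconds


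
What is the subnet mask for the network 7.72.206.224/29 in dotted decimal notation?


/29 means 29 network bits, 3 host bits
Binary: 11111111111111111111111111111000
Mask: 255.255.255.248


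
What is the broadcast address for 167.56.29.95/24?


Network: 167.56.29.0/24
Host bits = 8
Set all host bits to 1:
Broadcast: 167.56.29.255


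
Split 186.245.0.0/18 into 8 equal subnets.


New prefix = 18 + 3 = 21
Each subnet has 2048 addresses
  186.245.0.0/21
  186.245.8.0/21
  186.245.16.0/21
  186.245.24.0/21
  186.245.32.0/21
  186.245.40.0/21
  186.245.48.0/21
  186.245.56.0/21
Subnets: 186.245.0.0/21, 186.245.8.0/21, 186.245.16.0/21, 186.245.24.0/21, 186.245.32.0/21, 186.245.40.0/21, 186.245.48.0/21, 186.245.56.0/21
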